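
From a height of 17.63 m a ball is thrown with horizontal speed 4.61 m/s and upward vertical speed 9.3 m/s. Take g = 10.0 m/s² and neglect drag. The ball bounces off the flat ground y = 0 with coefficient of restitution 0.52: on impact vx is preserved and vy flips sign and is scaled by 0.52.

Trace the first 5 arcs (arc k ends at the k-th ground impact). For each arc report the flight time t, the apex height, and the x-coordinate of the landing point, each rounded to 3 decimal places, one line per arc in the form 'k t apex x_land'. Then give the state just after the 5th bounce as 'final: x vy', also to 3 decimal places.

Arc 1: start y=17.630, vy=9.300 → t=3.025, apex=21.954, x_land=13.947, impact vy=-20.954
  bounce: vy ← 0.52·20.954 = 10.896
Arc 2: start y=0.000, vy=10.896 → t=2.179, apex=5.936, x_land=23.994, impact vy=-10.896
  bounce: vy ← 0.52·10.896 = 5.666
Arc 3: start y=0.000, vy=5.666 → t=1.133, apex=1.605, x_land=29.218, impact vy=-5.666
  bounce: vy ← 0.52·5.666 = 2.946
Arc 4: start y=0.000, vy=2.946 → t=0.589, apex=0.434, x_land=31.934, impact vy=-2.946
  bounce: vy ← 0.52·2.946 = 1.532
Arc 5: start y=0.000, vy=1.532 → t=0.306, apex=0.117, x_land=33.347, impact vy=-1.532
  bounce: vy ← 0.52·1.532 = 0.797

1 3.025 21.954 13.947
2 2.179 5.936 23.994
3 1.133 1.605 29.218
4 0.589 0.434 31.934
5 0.306 0.117 33.347
final: 33.347 0.797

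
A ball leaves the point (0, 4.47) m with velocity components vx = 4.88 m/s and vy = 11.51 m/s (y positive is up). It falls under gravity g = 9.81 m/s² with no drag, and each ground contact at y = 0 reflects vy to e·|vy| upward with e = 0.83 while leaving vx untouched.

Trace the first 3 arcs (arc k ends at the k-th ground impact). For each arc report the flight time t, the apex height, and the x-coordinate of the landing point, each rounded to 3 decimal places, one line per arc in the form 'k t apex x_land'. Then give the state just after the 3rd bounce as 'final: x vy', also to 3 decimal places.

1 2.686 11.222 13.107
2 2.511 7.731 25.360
3 2.084 5.326 35.530
final: 35.530 8.484

Arc 1: start y=4.470, vy=11.510 → t=2.686, apex=11.222, x_land=13.107, impact vy=-14.839
  bounce: vy ← 0.83·14.839 = 12.316
Arc 2: start y=0.000, vy=12.316 → t=2.511, apex=7.731, x_land=25.360, impact vy=-12.316
  bounce: vy ← 0.83·12.316 = 10.222
Arc 3: start y=0.000, vy=10.222 → t=2.084, apex=5.326, x_land=35.530, impact vy=-10.222
  bounce: vy ← 0.83·10.222 = 8.484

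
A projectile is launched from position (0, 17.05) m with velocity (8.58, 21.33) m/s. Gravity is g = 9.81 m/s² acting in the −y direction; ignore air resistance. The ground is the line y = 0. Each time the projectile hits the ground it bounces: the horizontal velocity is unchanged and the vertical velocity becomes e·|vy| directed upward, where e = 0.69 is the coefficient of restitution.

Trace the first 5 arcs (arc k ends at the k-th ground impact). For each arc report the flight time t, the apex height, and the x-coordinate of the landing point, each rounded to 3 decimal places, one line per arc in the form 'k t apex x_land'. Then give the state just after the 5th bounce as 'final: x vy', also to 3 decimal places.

1 5.039 40.239 43.230
2 3.953 19.158 77.144
3 2.727 9.121 100.544
4 1.882 4.343 116.690
5 1.298 2.067 127.831
final: 127.831 4.395

Arc 1: start y=17.050, vy=21.330 → t=5.039, apex=40.239, x_land=43.230, impact vy=-28.098
  bounce: vy ← 0.69·28.098 = 19.388
Arc 2: start y=0.000, vy=19.388 → t=3.953, apex=19.158, x_land=77.144, impact vy=-19.388
  bounce: vy ← 0.69·19.388 = 13.377
Arc 3: start y=0.000, vy=13.377 → t=2.727, apex=9.121, x_land=100.544, impact vy=-13.377
  bounce: vy ← 0.69·13.377 = 9.230
Arc 4: start y=0.000, vy=9.230 → t=1.882, apex=4.343, x_land=116.690, impact vy=-9.230
  bounce: vy ← 0.69·9.230 = 6.369
Arc 5: start y=0.000, vy=6.369 → t=1.298, apex=2.067, x_land=127.831, impact vy=-6.369
  bounce: vy ← 0.69·6.369 = 4.395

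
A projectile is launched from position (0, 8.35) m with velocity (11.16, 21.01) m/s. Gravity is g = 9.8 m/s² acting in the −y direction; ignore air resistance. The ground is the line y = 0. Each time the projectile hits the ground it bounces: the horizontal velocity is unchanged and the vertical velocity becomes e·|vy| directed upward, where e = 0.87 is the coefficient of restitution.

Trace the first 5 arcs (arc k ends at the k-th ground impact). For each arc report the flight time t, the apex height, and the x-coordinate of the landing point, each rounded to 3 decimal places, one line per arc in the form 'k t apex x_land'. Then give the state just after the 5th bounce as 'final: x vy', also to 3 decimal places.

1 4.654 30.871 51.938
2 4.367 23.367 100.679
3 3.800 17.686 143.083
4 3.306 13.387 179.975
5 2.876 10.132 212.071
final: 212.071 12.260

Arc 1: start y=8.350, vy=21.010 → t=4.654, apex=30.871, x_land=51.938, impact vy=-24.598
  bounce: vy ← 0.87·24.598 = 21.401
Arc 2: start y=0.000, vy=21.401 → t=4.367, apex=23.367, x_land=100.679, impact vy=-21.401
  bounce: vy ← 0.87·21.401 = 18.619
Arc 3: start y=0.000, vy=18.619 → t=3.800, apex=17.686, x_land=143.083, impact vy=-18.619
  bounce: vy ← 0.87·18.619 = 16.198
Arc 4: start y=0.000, vy=16.198 → t=3.306, apex=13.387, x_land=179.975, impact vy=-16.198
  bounce: vy ← 0.87·16.198 = 14.092
Arc 5: start y=0.000, vy=14.092 → t=2.876, apex=10.132, x_land=212.071, impact vy=-14.092
  bounce: vy ← 0.87·14.092 = 12.260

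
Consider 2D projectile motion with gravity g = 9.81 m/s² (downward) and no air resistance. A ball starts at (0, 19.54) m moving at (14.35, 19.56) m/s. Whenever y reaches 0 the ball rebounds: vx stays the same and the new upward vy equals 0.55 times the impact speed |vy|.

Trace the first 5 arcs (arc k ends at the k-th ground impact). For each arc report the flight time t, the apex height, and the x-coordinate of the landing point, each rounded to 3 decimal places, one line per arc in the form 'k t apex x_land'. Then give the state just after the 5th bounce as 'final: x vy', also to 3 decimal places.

1 4.815 39.040 69.097
2 3.103 11.810 113.630
3 1.707 3.572 138.123
4 0.939 1.081 151.594
5 0.516 0.327 159.003
final: 159.003 1.393

Arc 1: start y=19.540, vy=19.560 → t=4.815, apex=39.040, x_land=69.097, impact vy=-27.676
  bounce: vy ← 0.55·27.676 = 15.222
Arc 2: start y=0.000, vy=15.222 → t=3.103, apex=11.810, x_land=113.630, impact vy=-15.222
  bounce: vy ← 0.55·15.222 = 8.372
Arc 3: start y=0.000, vy=8.372 → t=1.707, apex=3.572, x_land=138.123, impact vy=-8.372
  bounce: vy ← 0.55·8.372 = 4.605
Arc 4: start y=0.000, vy=4.605 → t=0.939, apex=1.081, x_land=151.594, impact vy=-4.605
  bounce: vy ← 0.55·4.605 = 2.533
Arc 5: start y=0.000, vy=2.533 → t=0.516, apex=0.327, x_land=159.003, impact vy=-2.533
  bounce: vy ← 0.55·2.533 = 1.393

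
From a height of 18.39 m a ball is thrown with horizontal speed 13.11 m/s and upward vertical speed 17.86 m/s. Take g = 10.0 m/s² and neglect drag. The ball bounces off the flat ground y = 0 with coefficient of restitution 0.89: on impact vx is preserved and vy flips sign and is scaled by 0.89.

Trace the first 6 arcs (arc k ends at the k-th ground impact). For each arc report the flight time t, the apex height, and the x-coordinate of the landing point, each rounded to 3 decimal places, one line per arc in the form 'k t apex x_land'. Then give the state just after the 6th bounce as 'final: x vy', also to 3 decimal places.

Arc 1: start y=18.390, vy=17.860 → t=4.407, apex=34.339, x_land=57.771, impact vy=-26.206
  bounce: vy ← 0.89·26.206 = 23.324
Arc 2: start y=0.000, vy=23.324 → t=4.665, apex=27.200, x_land=118.926, impact vy=-23.324
  bounce: vy ← 0.89·23.324 = 20.758
Arc 3: start y=0.000, vy=20.758 → t=4.152, apex=21.545, x_land=173.354, impact vy=-20.758
  bounce: vy ← 0.89·20.758 = 18.475
Arc 4: start y=0.000, vy=18.475 → t=3.695, apex=17.066, x_land=221.795, impact vy=-18.475
  bounce: vy ← 0.89·18.475 = 16.443
Arc 5: start y=0.000, vy=16.443 → t=3.289, apex=13.518, x_land=264.907, impact vy=-16.443
  bounce: vy ← 0.89·16.443 = 14.634
Arc 6: start y=0.000, vy=14.634 → t=2.927, apex=10.707, x_land=303.277, impact vy=-14.634
  bounce: vy ← 0.89·14.634 = 13.024

1 4.407 34.339 57.771
2 4.665 27.200 118.926
3 4.152 21.545 173.354
4 3.695 17.066 221.795
5 3.289 13.518 264.907
6 2.927 10.707 303.277
final: 303.277 13.024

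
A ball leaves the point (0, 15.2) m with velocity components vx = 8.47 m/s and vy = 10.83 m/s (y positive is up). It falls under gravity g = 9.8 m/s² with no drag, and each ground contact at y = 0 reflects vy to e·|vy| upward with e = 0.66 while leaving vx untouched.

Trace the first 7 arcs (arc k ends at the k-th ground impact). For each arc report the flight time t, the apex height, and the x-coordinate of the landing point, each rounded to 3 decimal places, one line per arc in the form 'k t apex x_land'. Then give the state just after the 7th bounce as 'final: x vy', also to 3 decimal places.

Arc 1: start y=15.200, vy=10.830 → t=3.184, apex=21.184, x_land=26.971, impact vy=-20.377
  bounce: vy ← 0.66·20.377 = 13.449
Arc 2: start y=0.000, vy=13.449 → t=2.745, apex=9.228, x_land=50.218, impact vy=-13.449
  bounce: vy ← 0.66·13.449 = 8.876
Arc 3: start y=0.000, vy=8.876 → t=1.811, apex=4.020, x_land=65.561, impact vy=-8.876
  bounce: vy ← 0.66·8.876 = 5.858
Arc 4: start y=0.000, vy=5.858 → t=1.196, apex=1.751, x_land=75.688, impact vy=-5.858
  bounce: vy ← 0.66·5.858 = 3.866
Arc 5: start y=0.000, vy=3.866 → t=0.789, apex=0.763, x_land=82.371, impact vy=-3.866
  bounce: vy ← 0.66·3.866 = 2.552
Arc 6: start y=0.000, vy=2.552 → t=0.521, apex=0.332, x_land=86.782, impact vy=-2.552
  bounce: vy ← 0.66·2.552 = 1.684
Arc 7: start y=0.000, vy=1.684 → t=0.344, apex=0.145, x_land=89.693, impact vy=-1.684
  bounce: vy ← 0.66·1.684 = 1.112

1 3.184 21.184 26.971
2 2.745 9.228 50.218
3 1.811 4.020 65.561
4 1.196 1.751 75.688
5 0.789 0.763 82.371
6 0.521 0.332 86.782
7 0.344 0.145 89.693
final: 89.693 1.112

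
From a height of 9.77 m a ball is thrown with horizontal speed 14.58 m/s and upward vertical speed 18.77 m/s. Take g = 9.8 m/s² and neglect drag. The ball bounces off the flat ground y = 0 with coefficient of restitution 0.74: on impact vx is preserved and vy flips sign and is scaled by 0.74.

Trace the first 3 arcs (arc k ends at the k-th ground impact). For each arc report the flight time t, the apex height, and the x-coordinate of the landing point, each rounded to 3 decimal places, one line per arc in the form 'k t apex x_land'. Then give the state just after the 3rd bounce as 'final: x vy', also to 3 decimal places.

1 4.295 27.745 62.619
2 3.522 15.193 113.966
3 2.606 8.320 151.963
final: 151.963 9.450

Arc 1: start y=9.770, vy=18.770 → t=4.295, apex=27.745, x_land=62.619, impact vy=-23.320
  bounce: vy ← 0.74·23.320 = 17.257
Arc 2: start y=0.000, vy=17.257 → t=3.522, apex=15.193, x_land=113.966, impact vy=-17.257
  bounce: vy ← 0.74·17.257 = 12.770
Arc 3: start y=0.000, vy=12.770 → t=2.606, apex=8.320, x_land=151.963, impact vy=-12.770
  bounce: vy ← 0.74·12.770 = 9.450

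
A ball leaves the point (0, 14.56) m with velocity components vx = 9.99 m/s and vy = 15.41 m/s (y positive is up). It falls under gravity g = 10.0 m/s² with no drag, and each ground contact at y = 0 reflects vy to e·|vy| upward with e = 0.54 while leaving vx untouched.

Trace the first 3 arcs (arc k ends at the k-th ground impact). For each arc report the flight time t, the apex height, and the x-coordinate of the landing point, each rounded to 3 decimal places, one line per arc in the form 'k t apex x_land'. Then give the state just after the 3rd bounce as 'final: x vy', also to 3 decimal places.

1 3.840 26.433 38.364
2 2.483 7.708 63.172
3 1.341 2.248 76.568
final: 76.568 3.621

Arc 1: start y=14.560, vy=15.410 → t=3.840, apex=26.433, x_land=38.364, impact vy=-22.993
  bounce: vy ← 0.54·22.993 = 12.416
Arc 2: start y=0.000, vy=12.416 → t=2.483, apex=7.708, x_land=63.172, impact vy=-12.416
  bounce: vy ← 0.54·12.416 = 6.705
Arc 3: start y=0.000, vy=6.705 → t=1.341, apex=2.248, x_land=76.568, impact vy=-6.705
  bounce: vy ← 0.54·6.705 = 3.621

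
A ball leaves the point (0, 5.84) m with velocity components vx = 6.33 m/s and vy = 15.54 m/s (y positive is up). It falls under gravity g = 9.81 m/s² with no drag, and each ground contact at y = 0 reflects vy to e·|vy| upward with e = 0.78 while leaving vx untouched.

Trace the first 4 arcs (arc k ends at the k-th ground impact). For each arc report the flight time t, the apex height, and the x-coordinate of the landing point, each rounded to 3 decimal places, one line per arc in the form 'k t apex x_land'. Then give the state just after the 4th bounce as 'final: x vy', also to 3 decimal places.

1 3.508 18.148 22.203
2 3.001 11.042 41.198
3 2.341 6.718 56.014
4 1.826 4.087 67.570
final: 67.570 6.985

Arc 1: start y=5.840, vy=15.540 → t=3.508, apex=18.148, x_land=22.203, impact vy=-18.870
  bounce: vy ← 0.78·18.870 = 14.719
Arc 2: start y=0.000, vy=14.719 → t=3.001, apex=11.042, x_land=41.198, impact vy=-14.719
  bounce: vy ← 0.78·14.719 = 11.480
Arc 3: start y=0.000, vy=11.480 → t=2.341, apex=6.718, x_land=56.014, impact vy=-11.480
  bounce: vy ← 0.78·11.480 = 8.955
Arc 4: start y=0.000, vy=8.955 → t=1.826, apex=4.087, x_land=67.570, impact vy=-8.955
  bounce: vy ← 0.78·8.955 = 6.985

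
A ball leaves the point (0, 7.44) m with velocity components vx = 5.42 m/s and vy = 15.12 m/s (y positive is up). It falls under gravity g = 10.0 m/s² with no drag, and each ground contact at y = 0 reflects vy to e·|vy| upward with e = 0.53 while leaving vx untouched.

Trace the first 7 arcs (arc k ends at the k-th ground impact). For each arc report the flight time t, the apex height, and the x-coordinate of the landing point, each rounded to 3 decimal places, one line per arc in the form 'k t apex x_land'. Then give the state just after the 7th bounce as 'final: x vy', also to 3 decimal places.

1 3.455 18.871 18.725
2 2.059 5.301 29.886
3 1.091 1.489 35.801
4 0.578 0.418 38.937
5 0.307 0.117 40.598
6 0.162 0.033 41.479
7 0.086 0.009 41.946
final: 41.946 0.228

Arc 1: start y=7.440, vy=15.120 → t=3.455, apex=18.871, x_land=18.725, impact vy=-19.427
  bounce: vy ← 0.53·19.427 = 10.296
Arc 2: start y=0.000, vy=10.296 → t=2.059, apex=5.301, x_land=29.886, impact vy=-10.296
  bounce: vy ← 0.53·10.296 = 5.457
Arc 3: start y=0.000, vy=5.457 → t=1.091, apex=1.489, x_land=35.801, impact vy=-5.457
  bounce: vy ← 0.53·5.457 = 2.892
Arc 4: start y=0.000, vy=2.892 → t=0.578, apex=0.418, x_land=38.937, impact vy=-2.892
  bounce: vy ← 0.53·2.892 = 1.533
Arc 5: start y=0.000, vy=1.533 → t=0.307, apex=0.117, x_land=40.598, impact vy=-1.533
  bounce: vy ← 0.53·1.533 = 0.812
Arc 6: start y=0.000, vy=0.812 → t=0.162, apex=0.033, x_land=41.479, impact vy=-0.812
  bounce: vy ← 0.53·0.812 = 0.431
Arc 7: start y=0.000, vy=0.431 → t=0.086, apex=0.009, x_land=41.946, impact vy=-0.431
  bounce: vy ← 0.53·0.431 = 0.228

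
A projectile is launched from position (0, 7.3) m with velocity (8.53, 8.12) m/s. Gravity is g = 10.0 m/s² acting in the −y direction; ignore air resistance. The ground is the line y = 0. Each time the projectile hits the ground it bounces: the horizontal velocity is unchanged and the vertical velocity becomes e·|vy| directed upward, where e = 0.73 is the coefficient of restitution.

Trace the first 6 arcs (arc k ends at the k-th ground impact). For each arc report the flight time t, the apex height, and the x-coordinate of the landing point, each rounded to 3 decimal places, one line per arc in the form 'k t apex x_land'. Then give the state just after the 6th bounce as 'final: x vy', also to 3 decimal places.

Arc 1: start y=7.300, vy=8.120 → t=2.268, apex=10.597, x_land=19.344, impact vy=-14.558
  bounce: vy ← 0.73·14.558 = 10.627
Arc 2: start y=0.000, vy=10.627 → t=2.125, apex=5.647, x_land=37.475, impact vy=-10.627
  bounce: vy ← 0.73·10.627 = 7.758
Arc 3: start y=0.000, vy=7.758 → t=1.552, apex=3.009, x_land=50.710, impact vy=-7.758
  bounce: vy ← 0.73·7.758 = 5.663
Arc 4: start y=0.000, vy=5.663 → t=1.133, apex=1.604, x_land=60.371, impact vy=-5.663
  bounce: vy ← 0.73·5.663 = 4.134
Arc 5: start y=0.000, vy=4.134 → t=0.827, apex=0.855, x_land=67.424, impact vy=-4.134
  bounce: vy ← 0.73·4.134 = 3.018
Arc 6: start y=0.000, vy=3.018 → t=0.604, apex=0.455, x_land=72.573, impact vy=-3.018
  bounce: vy ← 0.73·3.018 = 2.203

1 2.268 10.597 19.344
2 2.125 5.647 37.475
3 1.552 3.009 50.710
4 1.133 1.604 60.371
5 0.827 0.855 67.424
6 0.604 0.455 72.573
final: 72.573 2.203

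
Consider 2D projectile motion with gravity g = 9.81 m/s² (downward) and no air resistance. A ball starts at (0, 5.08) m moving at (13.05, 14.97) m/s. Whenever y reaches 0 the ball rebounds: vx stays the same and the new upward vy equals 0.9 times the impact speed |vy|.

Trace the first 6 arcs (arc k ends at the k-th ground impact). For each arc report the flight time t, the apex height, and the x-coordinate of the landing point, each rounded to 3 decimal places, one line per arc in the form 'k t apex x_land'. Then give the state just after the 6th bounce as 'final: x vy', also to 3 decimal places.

1 3.360 16.502 43.851
2 3.302 13.367 86.936
3 2.971 10.827 125.713
4 2.674 8.770 160.613
5 2.407 7.104 192.022
6 2.166 5.754 220.291
final: 220.291 9.563

Arc 1: start y=5.080, vy=14.970 → t=3.360, apex=16.502, x_land=43.851, impact vy=-17.994
  bounce: vy ← 0.9·17.994 = 16.194
Arc 2: start y=0.000, vy=16.194 → t=3.302, apex=13.367, x_land=86.936, impact vy=-16.194
  bounce: vy ← 0.9·16.194 = 14.575
Arc 3: start y=0.000, vy=14.575 → t=2.971, apex=10.827, x_land=125.713, impact vy=-14.575
  bounce: vy ← 0.9·14.575 = 13.117
Arc 4: start y=0.000, vy=13.117 → t=2.674, apex=8.770, x_land=160.613, impact vy=-13.117
  bounce: vy ← 0.9·13.117 = 11.806
Arc 5: start y=0.000, vy=11.806 → t=2.407, apex=7.104, x_land=192.022, impact vy=-11.806
  bounce: vy ← 0.9·11.806 = 10.625
Arc 6: start y=0.000, vy=10.625 → t=2.166, apex=5.754, x_land=220.291, impact vy=-10.625
  bounce: vy ← 0.9·10.625 = 9.563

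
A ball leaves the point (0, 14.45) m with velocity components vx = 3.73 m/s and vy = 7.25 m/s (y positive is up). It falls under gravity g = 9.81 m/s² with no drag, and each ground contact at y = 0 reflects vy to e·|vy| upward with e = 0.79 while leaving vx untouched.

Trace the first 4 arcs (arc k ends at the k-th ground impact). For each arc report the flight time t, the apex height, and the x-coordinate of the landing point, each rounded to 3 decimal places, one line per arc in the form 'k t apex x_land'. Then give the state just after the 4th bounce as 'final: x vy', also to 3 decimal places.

Arc 1: start y=14.450, vy=7.250 → t=2.608, apex=17.129, x_land=9.727, impact vy=-18.332
  bounce: vy ← 0.79·18.332 = 14.482
Arc 2: start y=0.000, vy=14.482 → t=2.953, apex=10.690, x_land=20.740, impact vy=-14.482
  bounce: vy ← 0.79·14.482 = 11.441
Arc 3: start y=0.000, vy=11.441 → t=2.333, apex=6.672, x_land=29.441, impact vy=-11.441
  bounce: vy ← 0.79·11.441 = 9.039
Arc 4: start y=0.000, vy=9.039 → t=1.843, apex=4.164, x_land=36.314, impact vy=-9.039
  bounce: vy ← 0.79·9.039 = 7.140

1 2.608 17.129 9.727
2 2.953 10.690 20.740
3 2.333 6.672 29.441
4 1.843 4.164 36.314
final: 36.314 7.140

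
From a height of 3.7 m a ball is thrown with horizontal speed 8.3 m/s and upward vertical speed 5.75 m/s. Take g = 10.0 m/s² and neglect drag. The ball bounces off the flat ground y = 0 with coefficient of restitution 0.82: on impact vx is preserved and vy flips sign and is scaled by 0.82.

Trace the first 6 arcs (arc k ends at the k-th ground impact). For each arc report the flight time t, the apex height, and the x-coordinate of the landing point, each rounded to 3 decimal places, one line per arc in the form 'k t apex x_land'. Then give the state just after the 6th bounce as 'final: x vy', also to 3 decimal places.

1 1.610 5.353 13.361
2 1.697 3.599 27.445
3 1.391 2.420 38.994
4 1.141 1.627 48.465
5 0.936 1.094 56.230
6 0.767 0.736 62.598
final: 62.598 3.146

Arc 1: start y=3.700, vy=5.750 → t=1.610, apex=5.353, x_land=13.361, impact vy=-10.347
  bounce: vy ← 0.82·10.347 = 8.485
Arc 2: start y=0.000, vy=8.485 → t=1.697, apex=3.599, x_land=27.445, impact vy=-8.485
  bounce: vy ← 0.82·8.485 = 6.957
Arc 3: start y=0.000, vy=6.957 → t=1.391, apex=2.420, x_land=38.994, impact vy=-6.957
  bounce: vy ← 0.82·6.957 = 5.705
Arc 4: start y=0.000, vy=5.705 → t=1.141, apex=1.627, x_land=48.465, impact vy=-5.705
  bounce: vy ← 0.82·5.705 = 4.678
Arc 5: start y=0.000, vy=4.678 → t=0.936, apex=1.094, x_land=56.230, impact vy=-4.678
  bounce: vy ← 0.82·4.678 = 3.836
Arc 6: start y=0.000, vy=3.836 → t=0.767, apex=0.736, x_land=62.598, impact vy=-3.836
  bounce: vy ← 0.82·3.836 = 3.146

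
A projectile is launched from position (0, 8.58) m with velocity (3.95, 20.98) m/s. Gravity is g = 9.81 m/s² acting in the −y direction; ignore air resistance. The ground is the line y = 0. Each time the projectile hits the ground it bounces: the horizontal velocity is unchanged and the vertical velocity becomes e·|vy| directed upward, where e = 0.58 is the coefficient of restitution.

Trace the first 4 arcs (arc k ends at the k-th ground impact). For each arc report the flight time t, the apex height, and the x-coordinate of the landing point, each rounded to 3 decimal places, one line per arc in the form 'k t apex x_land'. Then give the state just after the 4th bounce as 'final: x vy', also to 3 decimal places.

Arc 1: start y=8.580, vy=20.980 → t=4.653, apex=31.014, x_land=18.380, impact vy=-24.668
  bounce: vy ← 0.58·24.668 = 14.307
Arc 2: start y=0.000, vy=14.307 → t=2.917, apex=10.433, x_land=29.902, impact vy=-14.307
  bounce: vy ← 0.58·14.307 = 8.298
Arc 3: start y=0.000, vy=8.298 → t=1.692, apex=3.510, x_land=36.584, impact vy=-8.298
  bounce: vy ← 0.58·8.298 = 4.813
Arc 4: start y=0.000, vy=4.813 → t=0.981, apex=1.181, x_land=40.460, impact vy=-4.813
  bounce: vy ← 0.58·4.813 = 2.792

1 4.653 31.014 18.380
2 2.917 10.433 29.902
3 1.692 3.510 36.584
4 0.981 1.181 40.460
final: 40.460 2.792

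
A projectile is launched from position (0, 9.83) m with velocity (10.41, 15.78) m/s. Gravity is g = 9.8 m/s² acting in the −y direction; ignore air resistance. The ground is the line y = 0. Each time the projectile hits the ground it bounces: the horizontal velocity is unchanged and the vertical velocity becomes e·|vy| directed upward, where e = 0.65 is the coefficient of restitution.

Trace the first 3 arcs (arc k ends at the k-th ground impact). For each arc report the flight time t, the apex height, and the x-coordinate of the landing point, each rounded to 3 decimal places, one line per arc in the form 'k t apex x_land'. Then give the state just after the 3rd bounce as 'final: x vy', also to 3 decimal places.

Arc 1: start y=9.830, vy=15.780 → t=3.755, apex=22.535, x_land=39.086, impact vy=-21.016
  bounce: vy ← 0.65·21.016 = 13.660
Arc 2: start y=0.000, vy=13.660 → t=2.788, apex=9.521, x_land=68.108, impact vy=-13.660
  bounce: vy ← 0.65·13.660 = 8.879
Arc 3: start y=0.000, vy=8.879 → t=1.812, apex=4.023, x_land=86.972, impact vy=-8.879
  bounce: vy ← 0.65·8.879 = 5.772

1 3.755 22.535 39.086
2 2.788 9.521 68.108
3 1.812 4.023 86.972
final: 86.972 5.772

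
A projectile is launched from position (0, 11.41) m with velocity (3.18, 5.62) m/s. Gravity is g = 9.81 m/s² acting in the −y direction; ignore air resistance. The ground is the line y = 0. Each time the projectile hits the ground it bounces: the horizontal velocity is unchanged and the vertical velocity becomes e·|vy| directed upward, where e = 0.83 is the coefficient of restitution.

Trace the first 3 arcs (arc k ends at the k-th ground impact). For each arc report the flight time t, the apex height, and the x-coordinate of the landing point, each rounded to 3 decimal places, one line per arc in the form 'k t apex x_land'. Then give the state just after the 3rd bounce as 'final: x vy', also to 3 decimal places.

Arc 1: start y=11.410, vy=5.620 → t=2.202, apex=13.020, x_land=7.003, impact vy=-15.983
  bounce: vy ← 0.83·15.983 = 13.266
Arc 2: start y=0.000, vy=13.266 → t=2.705, apex=8.969, x_land=15.603, impact vy=-13.266
  bounce: vy ← 0.83·13.266 = 11.011
Arc 3: start y=0.000, vy=11.011 → t=2.245, apex=6.179, x_land=22.741, impact vy=-11.011
  bounce: vy ← 0.83·11.011 = 9.139

1 2.202 13.020 7.003
2 2.705 8.969 15.603
3 2.245 6.179 22.741
final: 22.741 9.139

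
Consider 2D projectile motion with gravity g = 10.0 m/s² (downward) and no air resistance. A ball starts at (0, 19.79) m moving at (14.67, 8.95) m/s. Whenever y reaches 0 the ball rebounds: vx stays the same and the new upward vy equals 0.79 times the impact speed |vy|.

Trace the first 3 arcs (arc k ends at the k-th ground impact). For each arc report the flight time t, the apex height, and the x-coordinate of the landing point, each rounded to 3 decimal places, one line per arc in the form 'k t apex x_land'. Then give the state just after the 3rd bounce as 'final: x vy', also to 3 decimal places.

Arc 1: start y=19.790, vy=8.950 → t=3.077, apex=23.795, x_land=45.133, impact vy=-21.815
  bounce: vy ← 0.79·21.815 = 17.234
Arc 2: start y=0.000, vy=17.234 → t=3.447, apex=14.851, x_land=95.697, impact vy=-17.234
  bounce: vy ← 0.79·17.234 = 13.615
Arc 3: start y=0.000, vy=13.615 → t=2.723, apex=9.268, x_land=135.643, impact vy=-13.615
  bounce: vy ← 0.79·13.615 = 10.756

1 3.077 23.795 45.133
2 3.447 14.851 95.697
3 2.723 9.268 135.643
final: 135.643 10.756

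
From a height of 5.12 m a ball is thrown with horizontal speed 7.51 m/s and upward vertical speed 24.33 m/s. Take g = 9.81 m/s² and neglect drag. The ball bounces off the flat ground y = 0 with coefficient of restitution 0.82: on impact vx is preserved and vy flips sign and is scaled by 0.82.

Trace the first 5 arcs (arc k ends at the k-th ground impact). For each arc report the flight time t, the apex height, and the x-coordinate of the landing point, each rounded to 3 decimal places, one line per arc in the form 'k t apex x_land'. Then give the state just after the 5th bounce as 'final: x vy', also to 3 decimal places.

1 5.162 35.291 38.770
2 4.399 23.729 71.806
3 3.607 15.956 98.896
4 2.958 10.729 121.110
5 2.425 7.214 139.325
final: 139.325 9.755

Arc 1: start y=5.120, vy=24.330 → t=5.162, apex=35.291, x_land=38.770, impact vy=-26.314
  bounce: vy ← 0.82·26.314 = 21.577
Arc 2: start y=0.000, vy=21.577 → t=4.399, apex=23.729, x_land=71.806, impact vy=-21.577
  bounce: vy ← 0.82·21.577 = 17.693
Arc 3: start y=0.000, vy=17.693 → t=3.607, apex=15.956, x_land=98.896, impact vy=-17.693
  bounce: vy ← 0.82·17.693 = 14.508
Arc 4: start y=0.000, vy=14.508 → t=2.958, apex=10.729, x_land=121.110, impact vy=-14.508
  bounce: vy ← 0.82·14.508 = 11.897
Arc 5: start y=0.000, vy=11.897 → t=2.425, apex=7.214, x_land=139.325, impact vy=-11.897
  bounce: vy ← 0.82·11.897 = 9.755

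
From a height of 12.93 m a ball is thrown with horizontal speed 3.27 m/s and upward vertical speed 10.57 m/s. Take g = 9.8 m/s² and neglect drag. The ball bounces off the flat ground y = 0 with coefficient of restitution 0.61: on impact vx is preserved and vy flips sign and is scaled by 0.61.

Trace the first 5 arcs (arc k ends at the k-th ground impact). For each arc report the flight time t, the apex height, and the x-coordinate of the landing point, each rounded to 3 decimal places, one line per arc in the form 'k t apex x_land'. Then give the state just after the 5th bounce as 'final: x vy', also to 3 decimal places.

1 3.028 18.630 9.903
2 2.379 6.932 17.682
3 1.451 2.580 22.427
4 0.885 0.960 25.322
5 0.540 0.357 27.087
final: 27.087 1.614

Arc 1: start y=12.930, vy=10.570 → t=3.028, apex=18.630, x_land=9.903, impact vy=-19.109
  bounce: vy ← 0.61·19.109 = 11.656
Arc 2: start y=0.000, vy=11.656 → t=2.379, apex=6.932, x_land=17.682, impact vy=-11.656
  bounce: vy ← 0.61·11.656 = 7.110
Arc 3: start y=0.000, vy=7.110 → t=1.451, apex=2.580, x_land=22.427, impact vy=-7.110
  bounce: vy ← 0.61·7.110 = 4.337
Arc 4: start y=0.000, vy=4.337 → t=0.885, apex=0.960, x_land=25.322, impact vy=-4.337
  bounce: vy ← 0.61·4.337 = 2.646
Arc 5: start y=0.000, vy=2.646 → t=0.540, apex=0.357, x_land=27.087, impact vy=-2.646
  bounce: vy ← 0.61·2.646 = 1.614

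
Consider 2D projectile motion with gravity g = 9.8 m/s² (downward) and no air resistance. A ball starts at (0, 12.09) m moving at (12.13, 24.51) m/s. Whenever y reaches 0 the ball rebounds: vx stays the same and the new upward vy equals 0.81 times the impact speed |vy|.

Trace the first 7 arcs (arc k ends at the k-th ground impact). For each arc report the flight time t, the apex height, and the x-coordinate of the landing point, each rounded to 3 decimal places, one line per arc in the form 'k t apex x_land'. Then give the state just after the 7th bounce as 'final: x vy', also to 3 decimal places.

Arc 1: start y=12.090, vy=24.510 → t=5.454, apex=42.740, x_land=66.162, impact vy=-28.943
  bounce: vy ← 0.81·28.943 = 23.444
Arc 2: start y=0.000, vy=23.444 → t=4.784, apex=28.042, x_land=124.198, impact vy=-23.444
  bounce: vy ← 0.81·23.444 = 18.990
Arc 3: start y=0.000, vy=18.990 → t=3.875, apex=18.398, x_land=171.206, impact vy=-18.990
  bounce: vy ← 0.81·18.990 = 15.382
Arc 4: start y=0.000, vy=15.382 → t=3.139, apex=12.071, x_land=209.284, impact vy=-15.382
  bounce: vy ← 0.81·15.382 = 12.459
Arc 5: start y=0.000, vy=12.459 → t=2.543, apex=7.920, x_land=240.126, impact vy=-12.459
  bounce: vy ← 0.81·12.459 = 10.092
Arc 6: start y=0.000, vy=10.092 → t=2.060, apex=5.196, x_land=265.109, impact vy=-10.092
  bounce: vy ← 0.81·10.092 = 8.174
Arc 7: start y=0.000, vy=8.174 → t=1.668, apex=3.409, x_land=285.344, impact vy=-8.174
  bounce: vy ← 0.81·8.174 = 6.621

1 5.454 42.740 66.162
2 4.784 28.042 124.198
3 3.875 18.398 171.206
4 3.139 12.071 209.284
5 2.543 7.920 240.126
6 2.060 5.196 265.109
7 1.668 3.409 285.344
final: 285.344 6.621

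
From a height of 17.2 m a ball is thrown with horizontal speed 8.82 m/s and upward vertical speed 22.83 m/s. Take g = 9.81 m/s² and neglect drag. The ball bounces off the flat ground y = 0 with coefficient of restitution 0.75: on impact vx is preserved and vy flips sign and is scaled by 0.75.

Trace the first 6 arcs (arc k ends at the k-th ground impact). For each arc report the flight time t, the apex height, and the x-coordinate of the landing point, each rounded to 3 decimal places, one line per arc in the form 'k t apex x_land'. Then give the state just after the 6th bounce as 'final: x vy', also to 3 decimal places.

Arc 1: start y=17.200, vy=22.830 → t=5.314, apex=43.765, x_land=46.872, impact vy=-29.303
  bounce: vy ← 0.75·29.303 = 21.977
Arc 2: start y=0.000, vy=21.977 → t=4.481, apex=24.618, x_land=86.391, impact vy=-21.977
  bounce: vy ← 0.75·21.977 = 16.483
Arc 3: start y=0.000, vy=16.483 → t=3.360, apex=13.848, x_land=116.030, impact vy=-16.483
  bounce: vy ← 0.75·16.483 = 12.362
Arc 4: start y=0.000, vy=12.362 → t=2.520, apex=7.789, x_land=138.259, impact vy=-12.362
  bounce: vy ← 0.75·12.362 = 9.272
Arc 5: start y=0.000, vy=9.272 → t=1.890, apex=4.381, x_land=154.931, impact vy=-9.272
  bounce: vy ← 0.75·9.272 = 6.954
Arc 6: start y=0.000, vy=6.954 → t=1.418, apex=2.465, x_land=167.435, impact vy=-6.954
  bounce: vy ← 0.75·6.954 = 5.215

1 5.314 43.765 46.872
2 4.481 24.618 86.391
3 3.360 13.848 116.030
4 2.520 7.789 138.259
5 1.890 4.381 154.931
6 1.418 2.465 167.435
final: 167.435 5.215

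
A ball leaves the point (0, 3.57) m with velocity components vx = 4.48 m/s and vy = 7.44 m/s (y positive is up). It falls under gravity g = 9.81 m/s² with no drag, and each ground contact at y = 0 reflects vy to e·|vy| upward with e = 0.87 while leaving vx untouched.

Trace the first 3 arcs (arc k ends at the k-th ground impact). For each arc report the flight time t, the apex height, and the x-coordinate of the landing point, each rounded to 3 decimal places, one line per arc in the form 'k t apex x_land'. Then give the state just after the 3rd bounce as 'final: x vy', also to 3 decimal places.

Arc 1: start y=3.570, vy=7.440 → t=1.900, apex=6.391, x_land=8.512, impact vy=-11.198
  bounce: vy ← 0.87·11.198 = 9.742
Arc 2: start y=0.000, vy=9.742 → t=1.986, apex=4.838, x_land=17.410, impact vy=-9.742
  bounce: vy ← 0.87·9.742 = 8.476
Arc 3: start y=0.000, vy=8.476 → t=1.728, apex=3.662, x_land=25.151, impact vy=-8.476
  bounce: vy ← 0.87·8.476 = 7.374

1 1.900 6.391 8.512
2 1.986 4.838 17.410
3 1.728 3.662 25.151
final: 25.151 7.374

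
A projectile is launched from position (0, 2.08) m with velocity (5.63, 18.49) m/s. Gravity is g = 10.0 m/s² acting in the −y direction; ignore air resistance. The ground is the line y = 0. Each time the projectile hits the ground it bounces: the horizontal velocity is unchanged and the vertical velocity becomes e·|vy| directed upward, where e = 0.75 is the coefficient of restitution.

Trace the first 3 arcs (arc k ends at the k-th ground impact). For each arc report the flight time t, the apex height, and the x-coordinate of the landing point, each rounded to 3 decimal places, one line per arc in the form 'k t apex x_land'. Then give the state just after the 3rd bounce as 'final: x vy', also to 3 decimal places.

1 3.807 19.174 21.435
2 2.937 10.785 37.972
3 2.203 6.067 50.376
final: 50.376 8.261

Arc 1: start y=2.080, vy=18.490 → t=3.807, apex=19.174, x_land=21.435, impact vy=-19.583
  bounce: vy ← 0.75·19.583 = 14.687
Arc 2: start y=0.000, vy=14.687 → t=2.937, apex=10.785, x_land=37.972, impact vy=-14.687
  bounce: vy ← 0.75·14.687 = 11.015
Arc 3: start y=0.000, vy=11.015 → t=2.203, apex=6.067, x_land=50.376, impact vy=-11.015
  bounce: vy ← 0.75·11.015 = 8.261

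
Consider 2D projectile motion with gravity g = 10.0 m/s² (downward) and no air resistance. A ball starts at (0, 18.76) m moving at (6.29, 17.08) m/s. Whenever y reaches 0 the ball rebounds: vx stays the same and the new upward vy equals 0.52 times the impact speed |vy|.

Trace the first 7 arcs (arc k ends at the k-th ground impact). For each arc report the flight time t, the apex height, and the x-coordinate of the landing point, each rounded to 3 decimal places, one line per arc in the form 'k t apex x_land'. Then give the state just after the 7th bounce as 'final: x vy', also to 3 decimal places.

Arc 1: start y=18.760, vy=17.080 → t=4.290, apex=33.346, x_land=26.987, impact vy=-25.825
  bounce: vy ← 0.52·25.825 = 13.429
Arc 2: start y=0.000, vy=13.429 → t=2.686, apex=9.017, x_land=43.881, impact vy=-13.429
  bounce: vy ← 0.52·13.429 = 6.983
Arc 3: start y=0.000, vy=6.983 → t=1.397, apex=2.438, x_land=52.666, impact vy=-6.983
  bounce: vy ← 0.52·6.983 = 3.631
Arc 4: start y=0.000, vy=3.631 → t=0.726, apex=0.659, x_land=57.234, impact vy=-3.631
  bounce: vy ← 0.52·3.631 = 1.888
Arc 5: start y=0.000, vy=1.888 → t=0.378, apex=0.178, x_land=59.609, impact vy=-1.888
  bounce: vy ← 0.52·1.888 = 0.982
Arc 6: start y=0.000, vy=0.982 → t=0.196, apex=0.048, x_land=60.844, impact vy=-0.982
  bounce: vy ← 0.52·0.982 = 0.511
Arc 7: start y=0.000, vy=0.511 → t=0.102, apex=0.013, x_land=61.486, impact vy=-0.511
  bounce: vy ← 0.52·0.511 = 0.265

1 4.290 33.346 26.987
2 2.686 9.017 43.881
3 1.397 2.438 52.666
4 0.726 0.659 57.234
5 0.378 0.178 59.609
6 0.196 0.048 60.844
7 0.102 0.013 61.486
final: 61.486 0.265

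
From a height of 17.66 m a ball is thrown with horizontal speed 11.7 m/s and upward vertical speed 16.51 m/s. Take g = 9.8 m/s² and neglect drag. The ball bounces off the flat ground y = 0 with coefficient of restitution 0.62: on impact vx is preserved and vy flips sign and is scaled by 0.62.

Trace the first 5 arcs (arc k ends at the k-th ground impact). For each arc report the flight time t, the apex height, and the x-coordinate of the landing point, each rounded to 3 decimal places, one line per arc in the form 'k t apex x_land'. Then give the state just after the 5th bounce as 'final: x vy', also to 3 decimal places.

1 4.223 31.567 49.407
2 3.147 12.134 86.231
3 1.951 4.664 109.062
4 1.210 1.793 123.217
5 0.750 0.689 131.993
final: 131.993 2.279

Arc 1: start y=17.660, vy=16.510 → t=4.223, apex=31.567, x_land=49.407, impact vy=-24.874
  bounce: vy ← 0.62·24.874 = 15.422
Arc 2: start y=0.000, vy=15.422 → t=3.147, apex=12.134, x_land=86.231, impact vy=-15.422
  bounce: vy ← 0.62·15.422 = 9.562
Arc 3: start y=0.000, vy=9.562 → t=1.951, apex=4.664, x_land=109.062, impact vy=-9.562
  bounce: vy ← 0.62·9.562 = 5.928
Arc 4: start y=0.000, vy=5.928 → t=1.210, apex=1.793, x_land=123.217, impact vy=-5.928
  bounce: vy ← 0.62·5.928 = 3.675
Arc 5: start y=0.000, vy=3.675 → t=0.750, apex=0.689, x_land=131.993, impact vy=-3.675
  bounce: vy ← 0.62·3.675 = 2.279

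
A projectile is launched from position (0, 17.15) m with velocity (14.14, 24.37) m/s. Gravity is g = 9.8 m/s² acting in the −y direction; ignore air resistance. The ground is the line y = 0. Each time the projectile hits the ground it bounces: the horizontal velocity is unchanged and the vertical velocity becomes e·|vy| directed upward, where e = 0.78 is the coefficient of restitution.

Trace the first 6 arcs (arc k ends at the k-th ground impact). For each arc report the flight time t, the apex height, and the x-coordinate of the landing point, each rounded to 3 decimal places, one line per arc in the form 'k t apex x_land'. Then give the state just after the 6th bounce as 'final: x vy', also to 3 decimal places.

Arc 1: start y=17.150, vy=24.370 → t=5.599, apex=47.451, x_land=79.165, impact vy=-30.497
  bounce: vy ← 0.78·30.497 = 23.787
Arc 2: start y=0.000, vy=23.787 → t=4.855, apex=28.869, x_land=147.808, impact vy=-23.787
  bounce: vy ← 0.78·23.787 = 18.554
Arc 3: start y=0.000, vy=18.554 → t=3.787, apex=17.564, x_land=201.350, impact vy=-18.554
  bounce: vy ← 0.78·18.554 = 14.472
Arc 4: start y=0.000, vy=14.472 → t=2.954, apex=10.686, x_land=243.112, impact vy=-14.472
  bounce: vy ← 0.78·14.472 = 11.288
Arc 5: start y=0.000, vy=11.288 → t=2.304, apex=6.501, x_land=275.687, impact vy=-11.288
  bounce: vy ← 0.78·11.288 = 8.805
Arc 6: start y=0.000, vy=8.805 → t=1.797, apex=3.955, x_land=301.095, impact vy=-8.805
  bounce: vy ← 0.78·8.805 = 6.868

1 5.599 47.451 79.165
2 4.855 28.869 147.808
3 3.787 17.564 201.350
4 2.954 10.686 243.112
5 2.304 6.501 275.687
6 1.797 3.955 301.095
final: 301.095 6.868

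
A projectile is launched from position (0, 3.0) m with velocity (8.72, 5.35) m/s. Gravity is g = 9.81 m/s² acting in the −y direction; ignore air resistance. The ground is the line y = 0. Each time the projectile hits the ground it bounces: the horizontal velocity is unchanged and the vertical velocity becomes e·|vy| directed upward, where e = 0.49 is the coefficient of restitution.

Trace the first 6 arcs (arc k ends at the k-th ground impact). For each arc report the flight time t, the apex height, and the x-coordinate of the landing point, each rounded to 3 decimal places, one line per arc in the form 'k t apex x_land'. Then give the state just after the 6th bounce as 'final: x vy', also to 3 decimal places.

Arc 1: start y=3.000, vy=5.350 → t=1.499, apex=4.459, x_land=13.070, impact vy=-9.353
  bounce: vy ← 0.49·9.353 = 4.583
Arc 2: start y=0.000, vy=4.583 → t=0.934, apex=1.071, x_land=21.217, impact vy=-4.583
  bounce: vy ← 0.49·4.583 = 2.246
Arc 3: start y=0.000, vy=2.246 → t=0.458, apex=0.257, x_land=25.210, impact vy=-2.246
  bounce: vy ← 0.49·2.246 = 1.100
Arc 4: start y=0.000, vy=1.100 → t=0.224, apex=0.062, x_land=27.166, impact vy=-1.100
  bounce: vy ← 0.49·1.100 = 0.539
Arc 5: start y=0.000, vy=0.539 → t=0.110, apex=0.015, x_land=28.124, impact vy=-0.539
  bounce: vy ← 0.49·0.539 = 0.264
Arc 6: start y=0.000, vy=0.264 → t=0.054, apex=0.004, x_land=28.594, impact vy=-0.264
  bounce: vy ← 0.49·0.264 = 0.129

1 1.499 4.459 13.070
2 0.934 1.071 21.217
3 0.458 0.257 25.210
4 0.224 0.062 27.166
5 0.110 0.015 28.124
6 0.054 0.004 28.594
final: 28.594 0.129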